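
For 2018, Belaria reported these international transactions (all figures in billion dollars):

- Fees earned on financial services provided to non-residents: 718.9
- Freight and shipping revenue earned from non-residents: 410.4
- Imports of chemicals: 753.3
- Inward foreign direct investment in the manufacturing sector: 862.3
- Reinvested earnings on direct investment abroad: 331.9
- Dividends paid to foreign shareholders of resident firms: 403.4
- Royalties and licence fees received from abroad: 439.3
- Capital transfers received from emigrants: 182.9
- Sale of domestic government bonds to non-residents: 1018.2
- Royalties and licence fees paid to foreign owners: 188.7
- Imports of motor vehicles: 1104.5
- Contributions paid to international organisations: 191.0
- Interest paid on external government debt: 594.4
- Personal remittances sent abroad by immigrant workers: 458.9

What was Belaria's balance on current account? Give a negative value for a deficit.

Goods: -1104.5 - 753.3 = -1857.8
Services: 718.9 - 188.7 + 410.4 + 439.3 = 1379.9
Primary income: -594.4 + 331.9 - 403.4 = -665.9
Secondary income: -191.0 - 458.9 = -649.9
Current account = (-1857.8) + 1379.9 + (-665.9) + (-649.9) = -1793.7
(Excluded from the current account — financial account: inward foreign direct investment in the manufacturing sector 862.3, sale of domestic government bonds to non-residents 1018.2; capital account: capital transfers received from emigrants 182.9.)

-1793.7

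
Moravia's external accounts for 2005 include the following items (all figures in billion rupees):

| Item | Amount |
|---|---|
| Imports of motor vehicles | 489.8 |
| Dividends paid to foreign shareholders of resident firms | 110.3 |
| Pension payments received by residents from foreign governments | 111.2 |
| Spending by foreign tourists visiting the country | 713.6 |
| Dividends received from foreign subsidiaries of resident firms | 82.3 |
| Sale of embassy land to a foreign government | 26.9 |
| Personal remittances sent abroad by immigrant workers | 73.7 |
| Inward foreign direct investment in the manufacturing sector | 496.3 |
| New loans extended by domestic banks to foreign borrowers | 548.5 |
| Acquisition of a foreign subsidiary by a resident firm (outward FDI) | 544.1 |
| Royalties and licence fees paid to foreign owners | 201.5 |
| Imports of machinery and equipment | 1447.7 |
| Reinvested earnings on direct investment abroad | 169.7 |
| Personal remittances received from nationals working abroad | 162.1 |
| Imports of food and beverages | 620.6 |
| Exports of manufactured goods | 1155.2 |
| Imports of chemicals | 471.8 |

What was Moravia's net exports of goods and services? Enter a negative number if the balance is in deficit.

Goods: -1447.7 - 489.8 - 620.6 + 1155.2 - 471.8 = -1874.7
Services: -201.5 + 713.6 = 512.1
Trade balance = -1874.7 + 512.1 = -1362.6
(Excluded from the trade balance — primary income: dividends paid to foreign shareholders of resident firms 110.3, dividends received from foreign subsidiaries of resident firms 82.3, reinvested earnings on direct investment abroad 169.7; secondary income: pension payments received by residents from foreign governments 111.2, personal remittances sent abroad by immigrant workers 73.7, personal remittances received from nationals working abroad 162.1; capital account: sale of embassy land to a foreign government 26.9; financial account: inward foreign direct investment in the manufacturing sector 496.3, new loans extended by domestic banks to foreign borrowers 548.5, acquisition of a foreign subsidiary by a resident firm (outward FDI) 544.1.)

-1362.6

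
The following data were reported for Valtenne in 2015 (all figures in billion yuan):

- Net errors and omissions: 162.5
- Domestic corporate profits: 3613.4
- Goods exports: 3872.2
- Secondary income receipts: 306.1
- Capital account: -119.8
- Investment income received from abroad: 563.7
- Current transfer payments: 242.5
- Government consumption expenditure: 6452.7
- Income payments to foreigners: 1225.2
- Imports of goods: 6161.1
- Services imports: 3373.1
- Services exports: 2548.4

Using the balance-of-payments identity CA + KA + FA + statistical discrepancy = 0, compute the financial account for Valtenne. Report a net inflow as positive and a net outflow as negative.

Goods balance = 3872.2 - 6161.1 = -2288.9
Services balance = 2548.4 - 3373.1 = -824.7
Trade balance (goods + services) = -2288.9 + (-824.7) = -3113.6
Net primary income = 563.7 - 1225.2 = -661.5
Net secondary income = 306.1 - 242.5 = 63.6
Current account = -3113.6 + (-661.5) + 63.6 = -3711.5
Financial account = -(-3711.5 + (-119.8) + 162.5) = 3668.8

3668.8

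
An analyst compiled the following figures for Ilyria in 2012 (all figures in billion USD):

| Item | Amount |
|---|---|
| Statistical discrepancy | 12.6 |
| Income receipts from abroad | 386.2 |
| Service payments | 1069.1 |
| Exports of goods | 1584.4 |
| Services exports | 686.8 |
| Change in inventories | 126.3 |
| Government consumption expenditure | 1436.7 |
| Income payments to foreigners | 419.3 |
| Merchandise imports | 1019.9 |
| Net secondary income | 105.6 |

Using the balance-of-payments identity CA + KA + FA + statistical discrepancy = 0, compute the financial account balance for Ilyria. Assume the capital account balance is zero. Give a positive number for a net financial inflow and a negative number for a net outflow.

-267.3

Goods balance = 1584.4 - 1019.9 = 564.5
Services balance = 686.8 - 1069.1 = -382.3
Trade balance (goods + services) = 564.5 + (-382.3) = 182.2
Net primary income = 386.2 - 419.3 = -33.1
Net secondary income = 105.6
Current account = 182.2 + (-33.1) + 105.6 = 254.7
Financial account = -(254.7 + 12.6) = -267.3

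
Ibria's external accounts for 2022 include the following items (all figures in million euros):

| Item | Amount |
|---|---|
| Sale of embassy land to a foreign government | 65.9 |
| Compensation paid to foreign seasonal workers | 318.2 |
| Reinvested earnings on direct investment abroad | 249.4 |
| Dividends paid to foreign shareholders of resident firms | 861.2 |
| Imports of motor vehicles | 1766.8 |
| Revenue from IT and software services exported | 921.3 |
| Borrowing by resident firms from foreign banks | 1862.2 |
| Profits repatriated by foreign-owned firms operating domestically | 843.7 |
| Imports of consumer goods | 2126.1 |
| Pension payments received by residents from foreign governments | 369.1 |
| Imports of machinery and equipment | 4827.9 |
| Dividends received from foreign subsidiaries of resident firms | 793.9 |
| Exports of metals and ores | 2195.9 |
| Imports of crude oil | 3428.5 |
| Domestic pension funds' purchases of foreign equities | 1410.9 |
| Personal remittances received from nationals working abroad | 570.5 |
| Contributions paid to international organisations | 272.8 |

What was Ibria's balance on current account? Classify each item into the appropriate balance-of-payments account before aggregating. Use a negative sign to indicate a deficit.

Goods: -4827.9 - 3428.5 - 2126.1 - 1766.8 + 2195.9 = -9953.4
Services: 921.3
Primary income: 249.4 + 793.9 - 861.2 - 318.2 - 843.7 = -979.8
Secondary income: 369.1 - 272.8 + 570.5 = 666.8
Current account = (-9953.4) + 921.3 + (-979.8) + 666.8 = -9345.1
(Excluded from the current account — capital account: sale of embassy land to a foreign government 65.9; financial account: borrowing by resident firms from foreign banks 1862.2, domestic pension funds' purchases of foreign equities 1410.9.)

-9345.1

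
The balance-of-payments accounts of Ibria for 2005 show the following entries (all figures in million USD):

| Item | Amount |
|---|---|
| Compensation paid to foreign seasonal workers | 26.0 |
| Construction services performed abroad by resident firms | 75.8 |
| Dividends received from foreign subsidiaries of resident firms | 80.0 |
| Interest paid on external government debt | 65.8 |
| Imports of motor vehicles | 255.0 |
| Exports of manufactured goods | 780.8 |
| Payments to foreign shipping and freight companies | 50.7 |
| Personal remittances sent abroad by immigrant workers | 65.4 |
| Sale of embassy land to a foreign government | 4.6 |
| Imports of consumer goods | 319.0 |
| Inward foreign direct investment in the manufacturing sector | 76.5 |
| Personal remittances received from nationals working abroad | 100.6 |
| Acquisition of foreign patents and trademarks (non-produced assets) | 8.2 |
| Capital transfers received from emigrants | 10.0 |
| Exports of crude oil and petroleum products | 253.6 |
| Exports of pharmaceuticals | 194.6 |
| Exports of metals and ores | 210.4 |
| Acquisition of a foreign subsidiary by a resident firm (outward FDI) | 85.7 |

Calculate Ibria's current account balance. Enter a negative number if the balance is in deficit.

913.9

Goods: -255.0 + 210.4 + 253.6 - 319.0 + 194.6 + 780.8 = 865.4
Services: 75.8 - 50.7 = 25.1
Primary income: -26.0 + 80.0 - 65.8 = -11.8
Secondary income: -65.4 + 100.6 = 35.2
Current account = 865.4 + 25.1 + (-11.8) + 35.2 = 913.9
(Excluded from the current account — capital account: sale of embassy land to a foreign government 4.6, acquisition of foreign patents and trademarks (non-produced assets) 8.2, capital transfers received from emigrants 10.0; financial account: inward foreign direct investment in the manufacturing sector 76.5, acquisition of a foreign subsidiary by a resident firm (outward FDI) 85.7.)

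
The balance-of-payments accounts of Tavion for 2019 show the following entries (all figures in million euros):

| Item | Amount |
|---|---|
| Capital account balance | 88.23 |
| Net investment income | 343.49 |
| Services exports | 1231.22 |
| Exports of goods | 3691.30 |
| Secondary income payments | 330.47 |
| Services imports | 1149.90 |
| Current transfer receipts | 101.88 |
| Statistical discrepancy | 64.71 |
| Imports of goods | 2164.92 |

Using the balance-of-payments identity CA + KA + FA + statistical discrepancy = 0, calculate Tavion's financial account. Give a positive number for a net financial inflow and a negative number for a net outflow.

Goods balance = 3691.30 - 2164.92 = 1526.38
Services balance = 1231.22 - 1149.90 = 81.32
Trade balance (goods + services) = 1526.38 + 81.32 = 1607.70
Net primary income = 343.49
Net secondary income = 101.88 - 330.47 = -228.59
Current account = 1607.70 + 343.49 + (-228.59) = 1722.60
Financial account = -(1722.60 + 88.23 + 64.71) = -1875.54

-1875.54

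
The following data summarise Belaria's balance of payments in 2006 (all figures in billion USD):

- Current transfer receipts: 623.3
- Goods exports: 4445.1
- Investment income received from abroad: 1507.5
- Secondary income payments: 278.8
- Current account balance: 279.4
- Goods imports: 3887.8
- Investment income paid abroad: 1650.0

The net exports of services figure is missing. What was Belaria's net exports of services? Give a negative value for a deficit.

-479.9

Current account = goods balance + services balance + net primary income + net secondary income
Sum of the known components = 759.3
Net exports of services = CA - (known components) = 279.4 - 759.3 = -479.9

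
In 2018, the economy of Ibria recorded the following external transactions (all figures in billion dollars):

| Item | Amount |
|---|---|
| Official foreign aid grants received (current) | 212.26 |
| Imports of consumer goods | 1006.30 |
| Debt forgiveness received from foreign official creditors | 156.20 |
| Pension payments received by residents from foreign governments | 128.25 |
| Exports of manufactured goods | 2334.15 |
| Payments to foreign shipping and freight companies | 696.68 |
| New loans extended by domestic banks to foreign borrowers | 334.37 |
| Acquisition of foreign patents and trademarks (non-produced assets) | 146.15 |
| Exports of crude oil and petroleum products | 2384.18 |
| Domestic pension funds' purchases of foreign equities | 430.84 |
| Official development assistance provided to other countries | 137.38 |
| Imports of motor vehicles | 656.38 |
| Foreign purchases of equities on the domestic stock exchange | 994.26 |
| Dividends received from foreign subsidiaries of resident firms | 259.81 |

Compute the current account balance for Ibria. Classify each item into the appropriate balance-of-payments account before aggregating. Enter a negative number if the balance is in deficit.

2821.91

Goods: 2334.15 - 1006.30 - 656.38 + 2384.18 = 3055.65
Services: -696.68
Primary income: 259.81
Secondary income: 128.25 + 212.26 - 137.38 = 203.13
Current account = 3055.65 + (-696.68) + 259.81 + 203.13 = 2821.91
(Excluded from the current account — capital account: debt forgiveness received from foreign official creditors 156.20, acquisition of foreign patents and trademarks (non-produced assets) 146.15; financial account: new loans extended by domestic banks to foreign borrowers 334.37, domestic pension funds' purchases of foreign equities 430.84, foreign purchases of equities on the domestic stock exchange 994.26.)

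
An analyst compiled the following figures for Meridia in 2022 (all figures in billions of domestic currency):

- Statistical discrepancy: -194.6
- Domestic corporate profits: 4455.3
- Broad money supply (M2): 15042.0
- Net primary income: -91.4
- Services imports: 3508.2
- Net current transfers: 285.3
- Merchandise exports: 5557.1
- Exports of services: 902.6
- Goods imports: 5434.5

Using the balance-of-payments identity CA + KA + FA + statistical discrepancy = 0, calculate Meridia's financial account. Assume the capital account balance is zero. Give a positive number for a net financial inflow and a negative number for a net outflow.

2483.7

Goods balance = 5557.1 - 5434.5 = 122.6
Services balance = 902.6 - 3508.2 = -2605.6
Trade balance (goods + services) = 122.6 + (-2605.6) = -2483.0
Net primary income = -91.4
Net secondary income = 285.3
Current account = -2483.0 + (-91.4) + 285.3 = -2289.1
Financial account = -(-2289.1 + (-194.6)) = 2483.7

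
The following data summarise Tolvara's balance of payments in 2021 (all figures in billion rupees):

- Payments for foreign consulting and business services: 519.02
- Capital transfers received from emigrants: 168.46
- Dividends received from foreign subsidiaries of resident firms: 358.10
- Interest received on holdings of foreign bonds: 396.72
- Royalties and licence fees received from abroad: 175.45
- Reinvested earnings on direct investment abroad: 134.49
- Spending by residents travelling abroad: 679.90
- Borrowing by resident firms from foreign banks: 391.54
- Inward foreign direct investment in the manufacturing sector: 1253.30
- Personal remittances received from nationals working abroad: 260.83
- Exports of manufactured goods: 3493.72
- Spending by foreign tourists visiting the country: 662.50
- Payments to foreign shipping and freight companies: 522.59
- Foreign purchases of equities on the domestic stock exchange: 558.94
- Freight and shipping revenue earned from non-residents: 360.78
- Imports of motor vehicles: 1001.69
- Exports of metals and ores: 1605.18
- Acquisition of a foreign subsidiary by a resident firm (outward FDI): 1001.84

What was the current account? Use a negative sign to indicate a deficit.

Goods: 3493.72 - 1001.69 + 1605.18 = 4097.21
Services: -522.59 + 360.78 + 175.45 + 662.50 - 519.02 - 679.90 = -522.78
Primary income: 134.49 + 396.72 + 358.10 = 889.31
Secondary income: 260.83
Current account = 4097.21 + (-522.78) + 889.31 + 260.83 = 4724.57
(Excluded from the current account — capital account: capital transfers received from emigrants 168.46; financial account: borrowing by resident firms from foreign banks 391.54, inward foreign direct investment in the manufacturing sector 1253.30, foreign purchases of equities on the domestic stock exchange 558.94, acquisition of a foreign subsidiary by a resident firm (outward FDI) 1001.84.)

4724.57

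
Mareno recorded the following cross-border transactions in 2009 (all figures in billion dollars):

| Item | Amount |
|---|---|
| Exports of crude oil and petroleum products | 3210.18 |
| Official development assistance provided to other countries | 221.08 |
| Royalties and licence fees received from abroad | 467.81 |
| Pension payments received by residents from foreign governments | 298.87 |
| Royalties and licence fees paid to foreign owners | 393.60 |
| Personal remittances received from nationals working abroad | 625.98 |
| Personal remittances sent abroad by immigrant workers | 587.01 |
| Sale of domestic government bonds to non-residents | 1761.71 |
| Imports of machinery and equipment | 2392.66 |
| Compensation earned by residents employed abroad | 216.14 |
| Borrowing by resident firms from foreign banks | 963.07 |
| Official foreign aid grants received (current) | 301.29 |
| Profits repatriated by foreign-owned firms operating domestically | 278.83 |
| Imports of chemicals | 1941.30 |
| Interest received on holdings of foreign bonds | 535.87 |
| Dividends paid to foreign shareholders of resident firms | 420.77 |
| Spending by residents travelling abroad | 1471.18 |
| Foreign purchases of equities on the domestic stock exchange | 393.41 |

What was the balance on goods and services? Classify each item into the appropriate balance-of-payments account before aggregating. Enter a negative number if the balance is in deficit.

-2520.75

Goods: -1941.30 + 3210.18 - 2392.66 = -1123.78
Services: -393.60 - 1471.18 + 467.81 = -1396.97
Trade balance = -1123.78 + (-1396.97) = -2520.75
(Excluded from the trade balance — secondary income: official development assistance provided to other countries 221.08, pension payments received by residents from foreign governments 298.87, personal remittances received from nationals working abroad 625.98, personal remittances sent abroad by immigrant workers 587.01, official foreign aid grants received (current) 301.29; financial account: sale of domestic government bonds to non-residents 1761.71, borrowing by resident firms from foreign banks 963.07, foreign purchases of equities on the domestic stock exchange 393.41; primary income: compensation earned by residents employed abroad 216.14, profits repatriated by foreign-owned firms operating domestically 278.83, interest received on holdings of foreign bonds 535.87, dividends paid to foreign shareholders of resident firms 420.77.)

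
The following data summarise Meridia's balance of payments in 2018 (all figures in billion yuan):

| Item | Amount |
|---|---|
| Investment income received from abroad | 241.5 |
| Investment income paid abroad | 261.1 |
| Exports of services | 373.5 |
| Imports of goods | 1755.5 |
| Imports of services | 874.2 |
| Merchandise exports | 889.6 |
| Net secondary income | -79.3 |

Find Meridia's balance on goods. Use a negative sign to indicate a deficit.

-865.9

Goods balance = 889.6 - 1755.5 = -865.9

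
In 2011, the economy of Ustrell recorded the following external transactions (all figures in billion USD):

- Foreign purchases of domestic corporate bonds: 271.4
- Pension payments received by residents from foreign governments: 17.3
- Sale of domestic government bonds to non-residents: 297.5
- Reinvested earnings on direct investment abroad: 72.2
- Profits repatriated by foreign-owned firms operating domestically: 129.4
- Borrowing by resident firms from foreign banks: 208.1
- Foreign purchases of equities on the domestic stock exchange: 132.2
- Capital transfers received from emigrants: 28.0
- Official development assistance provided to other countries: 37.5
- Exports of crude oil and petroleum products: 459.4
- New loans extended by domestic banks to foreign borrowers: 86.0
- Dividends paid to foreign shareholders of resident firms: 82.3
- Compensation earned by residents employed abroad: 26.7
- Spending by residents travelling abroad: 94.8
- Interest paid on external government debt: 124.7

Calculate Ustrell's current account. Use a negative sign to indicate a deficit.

106.9

Goods: 459.4
Services: -94.8
Primary income: 72.2 - 124.7 - 129.4 + 26.7 - 82.3 = -237.5
Secondary income: -37.5 + 17.3 = -20.2
Current account = 459.4 + (-94.8) + (-237.5) + (-20.2) = 106.9
(Excluded from the current account — financial account: foreign purchases of domestic corporate bonds 271.4, sale of domestic government bonds to non-residents 297.5, borrowing by resident firms from foreign banks 208.1, foreign purchases of equities on the domestic stock exchange 132.2, new loans extended by domestic banks to foreign borrowers 86.0; capital account: capital transfers received from emigrants 28.0.)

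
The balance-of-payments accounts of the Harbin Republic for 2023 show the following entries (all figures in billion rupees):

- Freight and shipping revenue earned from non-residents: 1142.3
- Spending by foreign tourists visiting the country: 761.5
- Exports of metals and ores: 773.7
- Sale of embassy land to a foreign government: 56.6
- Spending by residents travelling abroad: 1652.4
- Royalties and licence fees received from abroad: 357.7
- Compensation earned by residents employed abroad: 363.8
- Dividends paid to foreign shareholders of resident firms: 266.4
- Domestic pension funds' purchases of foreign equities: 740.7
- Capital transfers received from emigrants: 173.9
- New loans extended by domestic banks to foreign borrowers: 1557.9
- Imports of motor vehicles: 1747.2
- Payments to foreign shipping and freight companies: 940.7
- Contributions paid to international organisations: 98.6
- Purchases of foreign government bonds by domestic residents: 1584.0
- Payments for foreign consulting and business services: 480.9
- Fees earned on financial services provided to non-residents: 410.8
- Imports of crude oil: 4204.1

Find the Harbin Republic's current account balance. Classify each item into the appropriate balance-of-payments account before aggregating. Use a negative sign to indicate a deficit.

Goods: -4204.1 + 773.7 - 1747.2 = -5177.6
Services: -480.9 + 761.5 - 1652.4 + 357.7 - 940.7 + 410.8 + 1142.3 = -401.7
Primary income: 363.8 - 266.4 = 97.4
Secondary income: -98.6
Current account = (-5177.6) + (-401.7) + 97.4 + (-98.6) = -5580.5
(Excluded from the current account — capital account: sale of embassy land to a foreign government 56.6, capital transfers received from emigrants 173.9; financial account: domestic pension funds' purchases of foreign equities 740.7, new loans extended by domestic banks to foreign borrowers 1557.9, purchases of foreign government bonds by domestic residents 1584.0.)

-5580.5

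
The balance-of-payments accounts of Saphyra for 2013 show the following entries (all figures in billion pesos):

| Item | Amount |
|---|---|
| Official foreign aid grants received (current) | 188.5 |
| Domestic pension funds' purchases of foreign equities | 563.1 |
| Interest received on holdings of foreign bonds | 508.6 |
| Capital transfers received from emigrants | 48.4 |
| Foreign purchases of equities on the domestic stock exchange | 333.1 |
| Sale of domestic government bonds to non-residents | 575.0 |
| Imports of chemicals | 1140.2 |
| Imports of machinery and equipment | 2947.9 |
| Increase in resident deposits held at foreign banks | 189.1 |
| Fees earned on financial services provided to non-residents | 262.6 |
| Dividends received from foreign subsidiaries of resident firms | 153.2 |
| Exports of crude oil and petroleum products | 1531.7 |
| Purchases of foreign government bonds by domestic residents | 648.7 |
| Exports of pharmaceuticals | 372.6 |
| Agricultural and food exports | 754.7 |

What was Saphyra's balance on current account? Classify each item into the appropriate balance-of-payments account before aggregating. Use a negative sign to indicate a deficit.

-316.2

Goods: 1531.7 - 2947.9 - 1140.2 + 754.7 + 372.6 = -1429.1
Services: 262.6
Primary income: 508.6 + 153.2 = 661.8
Secondary income: 188.5
Current account = (-1429.1) + 262.6 + 661.8 + 188.5 = -316.2
(Excluded from the current account — financial account: domestic pension funds' purchases of foreign equities 563.1, foreign purchases of equities on the domestic stock exchange 333.1, sale of domestic government bonds to non-residents 575.0, increase in resident deposits held at foreign banks 189.1, purchases of foreign government bonds by domestic residents 648.7; capital account: capital transfers received from emigrants 48.4.)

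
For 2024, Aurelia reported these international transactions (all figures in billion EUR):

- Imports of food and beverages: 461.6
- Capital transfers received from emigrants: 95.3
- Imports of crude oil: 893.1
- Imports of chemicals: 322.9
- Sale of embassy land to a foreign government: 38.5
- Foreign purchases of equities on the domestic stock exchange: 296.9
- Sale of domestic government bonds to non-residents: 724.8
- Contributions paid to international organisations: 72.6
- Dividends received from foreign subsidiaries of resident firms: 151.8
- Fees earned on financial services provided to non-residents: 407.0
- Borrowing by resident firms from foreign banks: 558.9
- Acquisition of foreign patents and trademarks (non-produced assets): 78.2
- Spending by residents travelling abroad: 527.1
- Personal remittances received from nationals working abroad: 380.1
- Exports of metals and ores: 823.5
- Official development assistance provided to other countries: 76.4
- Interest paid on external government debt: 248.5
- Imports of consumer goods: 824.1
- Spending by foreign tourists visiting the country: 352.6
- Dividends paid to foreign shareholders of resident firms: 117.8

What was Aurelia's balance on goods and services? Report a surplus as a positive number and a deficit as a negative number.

Goods: -322.9 - 824.1 - 893.1 + 823.5 - 461.6 = -1678.2
Services: 352.6 - 527.1 + 407.0 = 232.5
Trade balance = -1678.2 + 232.5 = -1445.7
(Excluded from the trade balance — capital account: capital transfers received from emigrants 95.3, sale of embassy land to a foreign government 38.5, acquisition of foreign patents and trademarks (non-produced assets) 78.2; financial account: foreign purchases of equities on the domestic stock exchange 296.9, sale of domestic government bonds to non-residents 724.8, borrowing by resident firms from foreign banks 558.9; secondary income: contributions paid to international organisations 72.6, personal remittances received from nationals working abroad 380.1, official development assistance provided to other countries 76.4; primary income: dividends received from foreign subsidiaries of resident firms 151.8, interest paid on external government debt 248.5, dividends paid to foreign shareholders of resident firms 117.8.)

-1445.7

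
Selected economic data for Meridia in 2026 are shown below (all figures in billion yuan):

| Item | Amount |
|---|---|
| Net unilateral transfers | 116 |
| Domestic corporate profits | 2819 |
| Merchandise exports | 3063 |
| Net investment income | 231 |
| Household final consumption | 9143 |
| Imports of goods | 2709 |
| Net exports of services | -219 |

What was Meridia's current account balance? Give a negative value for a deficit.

482

Goods balance = 3063 - 2709 = 354
Services balance = -219
Trade balance (goods + services) = 354 + (-219) = 135
Net primary income = 231
Net secondary income = 116
Current account = 135 + 231 + 116 = 482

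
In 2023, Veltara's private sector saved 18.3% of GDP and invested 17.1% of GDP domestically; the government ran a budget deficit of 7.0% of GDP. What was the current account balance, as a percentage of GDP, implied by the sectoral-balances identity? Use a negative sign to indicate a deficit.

By the sectoral-balances identity, CA = (S_private - I) + (T - G).
Private balance = 18.3 - 17.1 = 1.2
Government balance (T - G) = -7.0
CA = 1.2 + (-7.0) = -5.8

-5.8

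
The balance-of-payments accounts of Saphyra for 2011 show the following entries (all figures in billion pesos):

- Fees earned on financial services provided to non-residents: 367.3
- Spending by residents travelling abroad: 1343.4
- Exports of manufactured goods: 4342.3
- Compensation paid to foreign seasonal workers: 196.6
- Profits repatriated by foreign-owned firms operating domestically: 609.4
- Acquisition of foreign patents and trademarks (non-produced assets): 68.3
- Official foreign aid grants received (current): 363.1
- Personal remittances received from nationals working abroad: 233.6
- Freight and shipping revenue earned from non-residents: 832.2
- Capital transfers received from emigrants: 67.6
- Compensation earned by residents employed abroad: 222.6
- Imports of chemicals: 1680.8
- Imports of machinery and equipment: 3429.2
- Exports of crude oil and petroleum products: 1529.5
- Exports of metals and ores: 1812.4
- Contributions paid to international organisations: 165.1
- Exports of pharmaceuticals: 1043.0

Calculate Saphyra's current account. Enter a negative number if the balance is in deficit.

Goods: -1680.8 + 4342.3 + 1812.4 + 1529.5 + 1043.0 - 3429.2 = 3617.2
Services: 832.2 + 367.3 - 1343.4 = -143.9
Primary income: 222.6 - 609.4 - 196.6 = -583.4
Secondary income: -165.1 + 233.6 + 363.1 = 431.6
Current account = 3617.2 + (-143.9) + (-583.4) + 431.6 = 3321.5
(Excluded from the current account — capital account: acquisition of foreign patents and trademarks (non-produced assets) 68.3, capital transfers received from emigrants 67.6.)

3321.5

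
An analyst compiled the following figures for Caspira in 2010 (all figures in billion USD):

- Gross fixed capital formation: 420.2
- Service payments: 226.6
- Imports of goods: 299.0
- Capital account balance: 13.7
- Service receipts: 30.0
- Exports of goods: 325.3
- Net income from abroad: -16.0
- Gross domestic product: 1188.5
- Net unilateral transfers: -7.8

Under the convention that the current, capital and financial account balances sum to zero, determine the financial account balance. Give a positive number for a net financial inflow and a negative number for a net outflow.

Goods balance = 325.3 - 299.0 = 26.3
Services balance = 30.0 - 226.6 = -196.6
Trade balance (goods + services) = 26.3 + (-196.6) = -170.3
Net primary income = -16.0
Net secondary income = -7.8
Current account = -170.3 + (-16.0) + (-7.8) = -194.1
Financial account = -(-194.1 + 13.7) = 180.4

180.4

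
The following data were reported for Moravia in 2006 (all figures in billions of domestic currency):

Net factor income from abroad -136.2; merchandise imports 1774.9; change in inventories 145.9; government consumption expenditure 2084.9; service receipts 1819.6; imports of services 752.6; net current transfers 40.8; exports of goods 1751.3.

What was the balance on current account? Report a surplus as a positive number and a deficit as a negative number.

948.0

Goods balance = 1751.3 - 1774.9 = -23.6
Services balance = 1819.6 - 752.6 = 1067.0
Trade balance (goods + services) = -23.6 + 1067.0 = 1043.4
Net primary income = -136.2
Net secondary income = 40.8
Current account = 1043.4 + (-136.2) + 40.8 = 948.0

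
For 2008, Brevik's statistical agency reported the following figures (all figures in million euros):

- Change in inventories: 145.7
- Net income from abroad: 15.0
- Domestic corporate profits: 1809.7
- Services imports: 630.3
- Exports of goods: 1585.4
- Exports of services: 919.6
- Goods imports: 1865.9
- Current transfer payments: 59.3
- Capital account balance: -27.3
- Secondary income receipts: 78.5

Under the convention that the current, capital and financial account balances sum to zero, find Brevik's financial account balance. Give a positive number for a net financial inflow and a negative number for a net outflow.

-15.7

Goods balance = 1585.4 - 1865.9 = -280.5
Services balance = 919.6 - 630.3 = 289.3
Trade balance (goods + services) = -280.5 + 289.3 = 8.8
Net primary income = 15.0
Net secondary income = 78.5 - 59.3 = 19.2
Current account = 8.8 + 15.0 + 19.2 = 43.0
Financial account = -(43.0 + (-27.3)) = -15.7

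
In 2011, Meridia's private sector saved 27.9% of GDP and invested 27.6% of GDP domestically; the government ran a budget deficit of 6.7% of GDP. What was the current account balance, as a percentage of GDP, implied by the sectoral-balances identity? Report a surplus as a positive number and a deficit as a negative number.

-6.4

By the sectoral-balances identity, CA = (S_private - I) + (T - G).
Private balance = 27.9 - 27.6 = 0.3
Government balance (T - G) = -6.7
CA = 0.3 + (-6.7) = -6.4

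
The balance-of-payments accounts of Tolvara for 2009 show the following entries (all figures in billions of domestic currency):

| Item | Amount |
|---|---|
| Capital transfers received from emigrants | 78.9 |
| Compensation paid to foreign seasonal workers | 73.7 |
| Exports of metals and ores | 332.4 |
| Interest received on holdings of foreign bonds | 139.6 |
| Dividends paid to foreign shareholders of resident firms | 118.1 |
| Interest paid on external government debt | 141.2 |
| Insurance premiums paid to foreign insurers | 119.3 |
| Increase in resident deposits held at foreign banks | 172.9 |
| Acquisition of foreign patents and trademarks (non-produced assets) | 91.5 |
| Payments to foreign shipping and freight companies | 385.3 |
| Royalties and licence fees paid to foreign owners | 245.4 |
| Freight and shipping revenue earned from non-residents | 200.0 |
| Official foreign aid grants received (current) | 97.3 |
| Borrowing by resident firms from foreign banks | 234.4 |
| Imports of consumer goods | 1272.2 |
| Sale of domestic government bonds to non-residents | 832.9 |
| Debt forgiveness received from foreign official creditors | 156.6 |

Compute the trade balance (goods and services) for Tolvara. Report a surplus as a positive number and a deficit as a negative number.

Goods: 332.4 - 1272.2 = -939.8
Services: -245.4 - 119.3 + 200.0 - 385.3 = -550.0
Trade balance = -939.8 + (-550.0) = -1489.8
(Excluded from the trade balance — capital account: capital transfers received from emigrants 78.9, acquisition of foreign patents and trademarks (non-produced assets) 91.5, debt forgiveness received from foreign official creditors 156.6; primary income: compensation paid to foreign seasonal workers 73.7, interest received on holdings of foreign bonds 139.6, dividends paid to foreign shareholders of resident firms 118.1, interest paid on external government debt 141.2; financial account: increase in resident deposits held at foreign banks 172.9, borrowing by resident firms from foreign banks 234.4, sale of domestic government bonds to non-residents 832.9; secondary income: official foreign aid grants received (current) 97.3.)

-1489.8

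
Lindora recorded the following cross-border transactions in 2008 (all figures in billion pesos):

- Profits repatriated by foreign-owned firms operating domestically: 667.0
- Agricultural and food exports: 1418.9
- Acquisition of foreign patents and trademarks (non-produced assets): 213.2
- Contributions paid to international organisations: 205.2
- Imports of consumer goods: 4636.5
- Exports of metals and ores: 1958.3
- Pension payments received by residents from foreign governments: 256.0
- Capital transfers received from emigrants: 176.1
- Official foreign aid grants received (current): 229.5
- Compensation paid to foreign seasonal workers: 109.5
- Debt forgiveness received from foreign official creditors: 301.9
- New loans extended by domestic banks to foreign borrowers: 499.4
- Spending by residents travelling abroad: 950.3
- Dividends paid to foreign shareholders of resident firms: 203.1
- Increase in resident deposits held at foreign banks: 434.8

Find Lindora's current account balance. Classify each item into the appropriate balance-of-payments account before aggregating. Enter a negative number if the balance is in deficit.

Goods: 1958.3 + 1418.9 - 4636.5 = -1259.3
Services: -950.3
Primary income: -203.1 - 109.5 - 667.0 = -979.6
Secondary income: 229.5 - 205.2 + 256.0 = 280.3
Current account = (-1259.3) + (-950.3) + (-979.6) + 280.3 = -2908.9
(Excluded from the current account — capital account: acquisition of foreign patents and trademarks (non-produced assets) 213.2, capital transfers received from emigrants 176.1, debt forgiveness received from foreign official creditors 301.9; financial account: new loans extended by domestic banks to foreign borrowers 499.4, increase in resident deposits held at foreign banks 434.8.)

-2908.9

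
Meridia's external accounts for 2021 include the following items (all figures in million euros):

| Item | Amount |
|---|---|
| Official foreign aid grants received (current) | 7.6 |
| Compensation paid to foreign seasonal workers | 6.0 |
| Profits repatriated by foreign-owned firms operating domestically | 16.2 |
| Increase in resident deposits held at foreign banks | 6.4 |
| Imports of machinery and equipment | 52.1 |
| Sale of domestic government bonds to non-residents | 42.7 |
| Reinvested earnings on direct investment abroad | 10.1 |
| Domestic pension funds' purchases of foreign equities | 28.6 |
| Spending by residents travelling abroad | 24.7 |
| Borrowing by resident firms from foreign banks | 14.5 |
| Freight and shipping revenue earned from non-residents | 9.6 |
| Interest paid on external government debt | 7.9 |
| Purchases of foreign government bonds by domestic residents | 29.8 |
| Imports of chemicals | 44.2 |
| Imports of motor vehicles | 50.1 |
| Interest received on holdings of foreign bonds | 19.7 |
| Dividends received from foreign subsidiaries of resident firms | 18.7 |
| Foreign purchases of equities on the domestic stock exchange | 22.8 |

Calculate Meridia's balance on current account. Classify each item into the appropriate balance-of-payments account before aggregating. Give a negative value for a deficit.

Goods: -50.1 - 44.2 - 52.1 = -146.4
Services: -24.7 + 9.6 = -15.1
Primary income: -7.9 - 16.2 + 19.7 + 10.1 + 18.7 - 6.0 = 18.4
Secondary income: 7.6
Current account = (-146.4) + (-15.1) + 18.4 + 7.6 = -135.5
(Excluded from the current account — financial account: increase in resident deposits held at foreign banks 6.4, sale of domestic government bonds to non-residents 42.7, domestic pension funds' purchases of foreign equities 28.6, borrowing by resident firms from foreign banks 14.5, purchases of foreign government bonds by domestic residents 29.8, foreign purchases of equities on the domestic stock exchange 22.8.)

-135.5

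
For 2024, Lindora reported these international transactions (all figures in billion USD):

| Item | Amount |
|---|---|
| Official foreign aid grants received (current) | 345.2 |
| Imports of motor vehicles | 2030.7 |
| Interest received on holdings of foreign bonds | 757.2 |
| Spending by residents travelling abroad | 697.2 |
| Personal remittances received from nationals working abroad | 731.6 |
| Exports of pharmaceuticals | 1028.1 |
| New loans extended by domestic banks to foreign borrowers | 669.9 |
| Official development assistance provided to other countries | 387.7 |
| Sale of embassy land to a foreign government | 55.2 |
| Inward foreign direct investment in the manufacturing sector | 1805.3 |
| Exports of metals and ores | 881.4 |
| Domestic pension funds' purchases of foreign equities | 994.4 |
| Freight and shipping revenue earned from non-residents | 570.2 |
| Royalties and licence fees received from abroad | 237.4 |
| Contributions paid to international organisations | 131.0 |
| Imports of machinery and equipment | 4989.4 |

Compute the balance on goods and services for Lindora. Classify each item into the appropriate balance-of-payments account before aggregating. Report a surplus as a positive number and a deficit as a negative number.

Goods: 1028.1 + 881.4 - 2030.7 - 4989.4 = -5110.6
Services: 237.4 + 570.2 - 697.2 = 110.4
Trade balance = -5110.6 + 110.4 = -5000.2
(Excluded from the trade balance — secondary income: official foreign aid grants received (current) 345.2, personal remittances received from nationals working abroad 731.6, official development assistance provided to other countries 387.7, contributions paid to international organisations 131.0; primary income: interest received on holdings of foreign bonds 757.2; financial account: new loans extended by domestic banks to foreign borrowers 669.9, inward foreign direct investment in the manufacturing sector 1805.3, domestic pension funds' purchases of foreign equities 994.4; capital account: sale of embassy land to a foreign government 55.2.)

-5000.2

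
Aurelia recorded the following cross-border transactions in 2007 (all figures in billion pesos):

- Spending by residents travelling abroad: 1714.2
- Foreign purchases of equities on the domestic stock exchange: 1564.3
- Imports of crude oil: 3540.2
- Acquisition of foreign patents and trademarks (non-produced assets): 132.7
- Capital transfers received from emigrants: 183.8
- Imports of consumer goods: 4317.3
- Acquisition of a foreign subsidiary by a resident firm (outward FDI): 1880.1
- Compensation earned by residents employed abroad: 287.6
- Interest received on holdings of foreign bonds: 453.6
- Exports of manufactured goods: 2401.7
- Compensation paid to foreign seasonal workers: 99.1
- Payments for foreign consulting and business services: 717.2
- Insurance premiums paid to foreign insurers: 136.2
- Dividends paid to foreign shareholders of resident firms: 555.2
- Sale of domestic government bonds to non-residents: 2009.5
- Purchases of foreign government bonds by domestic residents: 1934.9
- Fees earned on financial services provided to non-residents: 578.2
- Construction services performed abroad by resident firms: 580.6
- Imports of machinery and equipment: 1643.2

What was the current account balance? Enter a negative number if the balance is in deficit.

Goods: -4317.3 - 1643.2 - 3540.2 + 2401.7 = -7099.0
Services: -1714.2 + 578.2 - 717.2 + 580.6 - 136.2 = -1408.8
Primary income: -555.2 + 287.6 + 453.6 - 99.1 = 86.9
Current account = (-7099.0) + (-1408.8) + 86.9 = -8420.9
(Excluded from the current account — financial account: foreign purchases of equities on the domestic stock exchange 1564.3, acquisition of a foreign subsidiary by a resident firm (outward FDI) 1880.1, sale of domestic government bonds to non-residents 2009.5, purchases of foreign government bonds by domestic residents 1934.9; capital account: acquisition of foreign patents and trademarks (non-produced assets) 132.7, capital transfers received from emigrants 183.8.)

-8420.9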